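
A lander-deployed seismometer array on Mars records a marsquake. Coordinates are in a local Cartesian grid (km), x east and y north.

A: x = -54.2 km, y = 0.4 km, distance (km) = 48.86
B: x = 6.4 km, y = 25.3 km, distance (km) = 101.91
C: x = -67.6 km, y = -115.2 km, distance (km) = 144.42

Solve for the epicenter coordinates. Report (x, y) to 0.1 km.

x ≈ -95.5 km, y ≈ 26.5 km

Circle about each station: (x + 54.2)² + (y − 0.4)² = 48.86²; (x − 6.4)² + (y − 25.3)² = 101.91²; (x + 67.6)² + (y + 115.2)² = 144.42².
Subtracting the A equation from the B and C equations removes the quadratic terms:
121.2 x + 49.8 y = -10255.10
-26.8 x − 231.2 y = -3566.84
Solving the 2×2 system: x ≈ -95.5, y ≈ 26.5 km.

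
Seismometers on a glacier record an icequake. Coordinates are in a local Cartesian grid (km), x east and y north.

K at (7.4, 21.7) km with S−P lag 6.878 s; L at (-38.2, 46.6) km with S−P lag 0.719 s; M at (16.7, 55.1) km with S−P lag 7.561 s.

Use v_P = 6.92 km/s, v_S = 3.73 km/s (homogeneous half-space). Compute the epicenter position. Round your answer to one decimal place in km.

Distance from S−P lag: d = Δt · v_P v_S / (v_P − v_S) = Δt · (6.92·3.73)/(6.92−3.73) ≈ 8.0914·Δt.
So d_K = 55.65, d_L = 5.82, d_M = 61.18 km.
Circle about each station: (x − 7.4)² + (y − 21.7)² = 55.65²; (x + 38.2)² + (y − 46.6)² = 5.82²; (x − 16.7)² + (y − 55.1)² = 61.18².
Subtracting the K equation from the L and M equations removes the quadratic terms:
-91.2 x + 49.8 y = 6168.20
18.6 x + 66.8 y = 2143.18
Solving the 2×2 system: x ≈ -43.5, y ≈ 44.2 km.

(-43.5, 44.2)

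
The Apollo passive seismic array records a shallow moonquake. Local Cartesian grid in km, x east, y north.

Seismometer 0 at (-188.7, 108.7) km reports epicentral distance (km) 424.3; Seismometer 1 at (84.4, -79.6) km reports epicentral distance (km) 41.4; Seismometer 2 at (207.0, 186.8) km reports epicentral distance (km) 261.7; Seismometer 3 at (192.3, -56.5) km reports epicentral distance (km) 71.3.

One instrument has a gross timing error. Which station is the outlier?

Solve using three stations at a time. Using Seismometer 1, Seismometer 2, Seismometer 3 (subtract circle equations pairwise → linear system) gives (x, y) ≈ (121.1, -60.4).
Distances from that point to each station vs reported:
  Seismometer 0: calculated 352.9 vs reported 424.3 → residual 71.4 km
  Seismometer 1: calculated 41.4 vs reported 41.4 → residual 0.0 km
  Seismometer 2: calculated 261.7 vs reported 261.7 → residual 0.0 km
  Seismometer 3: calculated 71.3 vs reported 71.3 → residual 0.0 km
Seismometer 1, Seismometer 2, Seismometer 3 are mutually consistent (residuals ≈ 0); Seismometer 0 is off by 71.4 km.

Seismometer 0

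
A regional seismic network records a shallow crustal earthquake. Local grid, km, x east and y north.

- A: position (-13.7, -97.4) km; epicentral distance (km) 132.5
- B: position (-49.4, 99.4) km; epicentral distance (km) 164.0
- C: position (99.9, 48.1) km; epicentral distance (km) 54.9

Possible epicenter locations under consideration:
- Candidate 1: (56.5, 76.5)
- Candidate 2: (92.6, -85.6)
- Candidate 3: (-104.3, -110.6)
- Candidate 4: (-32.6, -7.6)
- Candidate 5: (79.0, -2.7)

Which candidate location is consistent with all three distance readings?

For each candidate, compare |candidate − station| to the reported distance:
Candidate 1: residuals A 55.0, B 55.7, C 3.0 → max 55.7 km
Candidate 2: residuals A 25.5, B 69.2, C 79.0 → max 79.0 km
Candidate 3: residuals A 40.9, B 53.1, C 203.7 → max 203.7 km
Candidate 4: residuals A 40.7, B 55.7, C 88.8 → max 88.8 km
Candidate 5: residuals A 0.0, B 0.0, C 0.0 → max 0.0 km
Only Candidate 5 has all residuals ≈ 0.

Candidate 5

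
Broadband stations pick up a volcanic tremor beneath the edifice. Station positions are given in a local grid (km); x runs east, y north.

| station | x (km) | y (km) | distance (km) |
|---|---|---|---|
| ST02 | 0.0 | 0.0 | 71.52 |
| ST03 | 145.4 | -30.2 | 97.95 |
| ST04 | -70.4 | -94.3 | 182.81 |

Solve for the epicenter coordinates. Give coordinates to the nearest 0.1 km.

Circle about each station: x² + y² = 71.52²; (x − 145.4)² + (y + 30.2)² = 97.95²; (x + 70.4)² + (y + 94.3)² = 182.81².
Subtracting pairs of circle equations eliminates x²+y² and gives linear equations (the radical axes):
290.8 x − 60.4 y = 17574.11
-140.8 x − 188.6 y = -14455.74
Solving the 2×2 system: x ≈ 66.1, y ≈ 27.3 km.

66.1 km east, 27.3 km north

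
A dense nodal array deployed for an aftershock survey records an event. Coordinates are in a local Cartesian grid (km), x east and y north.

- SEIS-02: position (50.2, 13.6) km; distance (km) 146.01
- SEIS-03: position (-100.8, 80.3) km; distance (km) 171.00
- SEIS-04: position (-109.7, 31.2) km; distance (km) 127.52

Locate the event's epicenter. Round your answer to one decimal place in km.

Circle about each station: (x − 50.2)² + (y − 13.6)² = 146.01²; (x + 100.8)² + (y − 80.3)² = 171.00²; (x + 109.7)² + (y − 31.2)² = 127.52².
Subtracting the SEIS-02 equation from the SEIS-03 and SEIS-04 equations removes the quadratic terms:
-302.0 x + 133.4 y = 5981.65
-319.8 x + 35.2 y = 15360.10
Solving the 2×2 system: x ≈ -57.4, y ≈ -85.1 km.
Check against SEIS-02 (with the unrounded x, y): √((x − 50.2)²+(y − 13.6)²) = 146.01 ≈ 146.01 km. ✓

-57.4 km east, -85.1 km north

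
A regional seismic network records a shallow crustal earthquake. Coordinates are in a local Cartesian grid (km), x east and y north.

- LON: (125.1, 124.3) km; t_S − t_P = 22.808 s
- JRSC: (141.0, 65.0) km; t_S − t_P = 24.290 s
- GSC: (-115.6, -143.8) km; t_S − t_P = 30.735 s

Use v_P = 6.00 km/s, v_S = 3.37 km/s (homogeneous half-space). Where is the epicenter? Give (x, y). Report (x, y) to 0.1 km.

Distance from S−P lag: d = Δt · v_P v_S / (v_P − v_S) = Δt · (6.00·3.37)/(6.00−3.37) ≈ 7.6882·Δt.
So d_LON = 175.35, d_JRSC = 186.75, d_GSC = 236.30 km.
Circle about each station: (x − 125.1)² + (y − 124.3)² = 175.35²; (x − 141.0)² + (y − 65.0)² = 186.75²; (x + 115.6)² + (y + 143.8)² = 236.30².
Subtracting the LON equation from the JRSC and GSC equations removes the quadratic terms:
31.8 x − 118.6 y = -11122.44
-481.4 x − 536.2 y = -22148.77
Solving the 2×2 system: x ≈ -45.0, y ≈ 81.7 km.

-45.0 km east, 81.7 km north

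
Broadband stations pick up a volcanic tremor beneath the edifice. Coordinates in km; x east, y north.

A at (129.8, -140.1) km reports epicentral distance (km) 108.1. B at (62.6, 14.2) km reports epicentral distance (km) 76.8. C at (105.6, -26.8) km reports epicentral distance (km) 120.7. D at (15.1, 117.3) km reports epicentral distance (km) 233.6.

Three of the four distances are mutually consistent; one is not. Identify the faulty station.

B

Solve using three stations at a time. Using A, C, D (subtract circle equations pairwise → linear system) gives (x, y) ≈ (24.5, -116.1).
Distances from that point to each station vs reported:
  A: calculated 108.0 vs reported 108.1 → residual 0.1 km
  B: calculated 135.8 vs reported 76.8 → residual 59.0 km
  C: calculated 120.7 vs reported 120.7 → residual 0.0 km
  D: calculated 233.6 vs reported 233.6 → residual 0.0 km
A, C, D are mutually consistent (residuals ≈ 0); B is off by 59.0 km.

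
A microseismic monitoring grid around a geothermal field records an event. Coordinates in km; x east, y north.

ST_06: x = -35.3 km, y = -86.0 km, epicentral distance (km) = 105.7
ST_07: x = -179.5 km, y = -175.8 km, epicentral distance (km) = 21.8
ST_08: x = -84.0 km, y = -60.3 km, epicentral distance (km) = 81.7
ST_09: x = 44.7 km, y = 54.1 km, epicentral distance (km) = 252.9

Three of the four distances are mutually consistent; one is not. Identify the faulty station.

Solve using three stations at a time. Using ST_06, ST_08, ST_09 (subtract circle equations pairwise → linear system) gives (x, y) ≈ (-133.4, -125.5).
Distances from that point to each station vs reported:
  ST_06: calculated 105.8 vs reported 105.7 → residual 0.1 km
  ST_07: calculated 68.2 vs reported 21.8 → residual 46.4 km
  ST_08: calculated 81.8 vs reported 81.7 → residual 0.1 km
  ST_09: calculated 252.9 vs reported 252.9 → residual 0.0 km
ST_06, ST_08, ST_09 are mutually consistent (residuals ≈ 0); ST_07 is off by 46.4 km.

ST_07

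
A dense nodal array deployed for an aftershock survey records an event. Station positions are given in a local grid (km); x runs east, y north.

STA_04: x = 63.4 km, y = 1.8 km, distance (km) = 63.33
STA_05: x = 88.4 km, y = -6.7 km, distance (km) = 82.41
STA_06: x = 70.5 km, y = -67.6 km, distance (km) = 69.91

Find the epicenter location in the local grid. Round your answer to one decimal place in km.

x ≈ 10.1 km, y ≈ -32.4 km

Circle about each station: (x − 63.4)² + (y − 1.8)² = 63.33²; (x − 88.4)² + (y + 6.7)² = 82.41²; (x − 70.5)² + (y + 67.6)² = 69.91².
Subtracting the STA_04 equation from the STA_05 and STA_06 equations removes the quadratic terms:
50.0 x − 17.0 y = 1055.93
14.2 x − 138.8 y = 4640.49
Solving the 2×2 system: x ≈ 10.1, y ≈ -32.4 km.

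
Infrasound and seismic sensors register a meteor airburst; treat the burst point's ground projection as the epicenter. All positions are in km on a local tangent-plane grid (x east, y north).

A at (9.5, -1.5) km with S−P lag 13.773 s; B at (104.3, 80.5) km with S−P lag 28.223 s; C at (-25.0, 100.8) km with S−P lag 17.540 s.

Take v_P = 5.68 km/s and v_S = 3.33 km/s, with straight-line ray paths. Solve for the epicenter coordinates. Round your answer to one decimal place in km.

(-100.0, -18.8)

Distance from S−P lag: d = Δt · v_P v_S / (v_P − v_S) = Δt · (5.68·3.33)/(5.68−3.33) ≈ 8.0487·Δt.
So d_A = 110.85, d_B = 227.16, d_C = 141.17 km.
Circle about each station: (x − 9.5)² + (y + 1.5)² = 110.85²; (x − 104.3)² + (y − 80.5)² = 227.16²; (x + 25.0)² + (y − 100.8)² = 141.17².
Subtracting the A equation from the B and C equations removes the quadratic terms:
189.6 x + 164.0 y = -22047.70
-69.0 x + 204.6 y = 3051.89
Solving the 2×2 system: x ≈ -100.0, y ≈ -18.8 km.
Check against A (with the unrounded x, y): √((x − 9.5)²+(y + 1.5)²) = 110.87 ≈ 110.85 km. ✓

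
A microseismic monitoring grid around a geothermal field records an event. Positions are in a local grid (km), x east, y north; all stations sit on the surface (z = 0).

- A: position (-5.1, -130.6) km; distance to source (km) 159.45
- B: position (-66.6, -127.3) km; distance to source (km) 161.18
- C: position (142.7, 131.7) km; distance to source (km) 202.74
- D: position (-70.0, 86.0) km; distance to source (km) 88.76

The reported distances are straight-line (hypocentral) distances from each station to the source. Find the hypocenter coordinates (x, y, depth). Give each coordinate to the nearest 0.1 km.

(-23.2, 22.5, 40.7)

Each station gives a sphere (x−x_i)² + (y−y_i)² + z² = d_i² (stations at z=0).
Subtracting the A sphere from B and C: z² cancels, leaving linear equations in x and y:
-123.0 x + 6.6 y = 3003.79
295.6 x + 524.6 y = 4946.60
Solving: x ≈ -23.213, y ≈ 22.509 km (keep extra digits for the depth step; rounded: -23.2, 22.5).
Then from the A sphere: z² = 159.45² − (x + 5.1)² − (y + 130.6)² with x = -23.213, y = 22.509, so z ≈ 40.668 ≈ 40.7 km.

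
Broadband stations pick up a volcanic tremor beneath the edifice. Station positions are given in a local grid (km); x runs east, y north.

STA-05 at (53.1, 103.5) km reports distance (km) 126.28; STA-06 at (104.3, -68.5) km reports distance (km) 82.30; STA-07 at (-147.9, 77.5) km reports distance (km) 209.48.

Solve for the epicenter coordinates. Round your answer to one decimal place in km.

36.6 km east, -21.7 km north

Circle about each station: (x − 53.1)² + (y − 103.5)² = 126.28²; (x − 104.3)² + (y + 68.5)² = 82.30²; (x + 147.9)² + (y − 77.5)² = 209.48².
Subtracting pairs of circle equations eliminates x²+y² and gives linear equations (the radical axes):
102.4 x − 344.0 y = 11212.23
-402.0 x − 52.0 y = -13586.43
Solving the 2×2 system: x ≈ 36.6, y ≈ -21.7 km.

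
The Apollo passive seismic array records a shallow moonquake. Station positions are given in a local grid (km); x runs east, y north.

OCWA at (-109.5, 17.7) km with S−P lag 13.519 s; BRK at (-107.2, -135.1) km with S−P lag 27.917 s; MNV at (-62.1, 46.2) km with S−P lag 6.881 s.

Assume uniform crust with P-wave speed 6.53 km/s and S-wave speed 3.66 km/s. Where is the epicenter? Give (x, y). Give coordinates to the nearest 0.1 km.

Distance from S−P lag: d = Δt · v_P v_S / (v_P − v_S) = Δt · (6.53·3.66)/(6.53−3.66) ≈ 8.3275·Δt.
So d_OCWA = 112.58, d_BRK = 232.48, d_MNV = 57.30 km.
Circle about each station: (x + 109.5)² + (y − 17.7)² = 112.58²; (x + 107.2)² + (y + 135.1)² = 232.48²; (x + 62.1)² + (y − 46.2)² = 57.30².
Subtracting pairs of circle equations eliminates x²+y² and gives linear equations (the radical axes):
4.6 x − 305.6 y = -23932.38
94.8 x + 57.0 y = 3078.28
Solving the 2×2 system: x ≈ -14.5, y ≈ 78.1 km.
Check against OCWA (with the unrounded x, y): √((x + 109.5)²+(y − 17.7)²) = 112.59 ≈ 112.58 km. ✓

(-14.5, 78.1)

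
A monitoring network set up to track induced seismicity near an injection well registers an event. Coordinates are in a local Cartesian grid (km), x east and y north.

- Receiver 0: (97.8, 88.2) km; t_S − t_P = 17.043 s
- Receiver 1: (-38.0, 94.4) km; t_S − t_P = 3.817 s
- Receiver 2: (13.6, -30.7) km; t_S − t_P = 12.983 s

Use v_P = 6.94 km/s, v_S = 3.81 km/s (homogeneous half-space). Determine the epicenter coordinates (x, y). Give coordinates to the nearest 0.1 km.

(-43.9, 62.7)

Distance from S−P lag: d = Δt · v_P v_S / (v_P − v_S) = Δt · (6.94·3.81)/(6.94−3.81) ≈ 8.4477·Δt.
So d_Receiver 0 = 143.97, d_Receiver 1 = 32.24, d_Receiver 2 = 109.68 km.
Circle about each station: (x − 97.8)² + (y − 88.2)² = 143.97²; (x + 38.0)² + (y − 94.4)² = 32.24²; (x − 13.6)² + (y + 30.7)² = 109.68².
Subtracting the Receiver 0 equation from the Receiver 1 and Receiver 2 equations removes the quadratic terms:
-271.6 x + 12.4 y = 12699.22
-168.4 x − 237.8 y = -7518.97
Solving the 2×2 system: x ≈ -43.9, y ≈ 62.7 km.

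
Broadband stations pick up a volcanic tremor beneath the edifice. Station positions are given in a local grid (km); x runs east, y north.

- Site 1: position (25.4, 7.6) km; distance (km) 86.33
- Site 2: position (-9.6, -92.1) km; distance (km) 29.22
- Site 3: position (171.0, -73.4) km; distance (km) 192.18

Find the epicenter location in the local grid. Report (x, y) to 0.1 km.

Circle about each station: (x − 25.4)² + (y − 7.6)² = 86.33²; (x + 9.6)² + (y + 92.1)² = 29.22²; (x − 171.0)² + (y + 73.4)² = 192.18².
Subtracting the Site 1 equation from the Site 2 and Site 3 equations removes the quadratic terms:
-70.0 x − 199.4 y = 14470.71
291.2 x − 162.0 y = 4445.36
Solving the 2×2 system: x ≈ -21.0, y ≈ -65.2 km.

(-21.0, -65.2)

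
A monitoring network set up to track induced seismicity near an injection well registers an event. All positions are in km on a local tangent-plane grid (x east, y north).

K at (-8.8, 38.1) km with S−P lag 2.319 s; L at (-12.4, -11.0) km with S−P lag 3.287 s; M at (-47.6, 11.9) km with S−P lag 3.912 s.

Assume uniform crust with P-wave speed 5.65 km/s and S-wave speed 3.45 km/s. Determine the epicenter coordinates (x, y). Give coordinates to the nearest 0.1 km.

Distance from S−P lag: d = Δt · v_P v_S / (v_P − v_S) = Δt · (5.65·3.45)/(5.65−3.45) ≈ 8.8602·Δt.
So d_K = 20.55, d_L = 29.12, d_M = 34.66 km.
Circle about each station: (x + 8.8)² + (y − 38.1)² = 20.55²; (x + 12.4)² + (y + 11.0)² = 29.12²; (x + 47.6)² + (y − 11.9)² = 34.66².
Subtracting the K equation from the L and M equations removes the quadratic terms:
-7.2 x − 98.2 y = -1679.96
-77.6 x − 52.4 y = 99.31
Solving the 2×2 system: x ≈ -13.5, y ≈ 18.1 km.

x ≈ -13.5 km, y ≈ 18.1 km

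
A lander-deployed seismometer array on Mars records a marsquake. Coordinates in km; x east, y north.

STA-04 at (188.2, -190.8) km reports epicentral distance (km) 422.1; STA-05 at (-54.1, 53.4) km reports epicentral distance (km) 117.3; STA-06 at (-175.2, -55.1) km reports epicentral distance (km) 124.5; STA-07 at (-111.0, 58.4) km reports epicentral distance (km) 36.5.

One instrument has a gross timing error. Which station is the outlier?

STA-05

Solve using three stations at a time. Using STA-04, STA-06, STA-07 (subtract circle equations pairwise → linear system) gives (x, y) ≈ (-146.7, 66.1).
Distances from that point to each station vs reported:
  STA-04: calculated 422.1 vs reported 422.1 → residual 0.0 km
  STA-05: calculated 93.5 vs reported 117.3 → residual 23.8 km
  STA-06: calculated 124.5 vs reported 124.5 → residual 0.0 km
  STA-07: calculated 36.5 vs reported 36.5 → residual 0.0 km
STA-04, STA-06, STA-07 are mutually consistent (residuals ≈ 0); STA-05 is off by 23.8 km.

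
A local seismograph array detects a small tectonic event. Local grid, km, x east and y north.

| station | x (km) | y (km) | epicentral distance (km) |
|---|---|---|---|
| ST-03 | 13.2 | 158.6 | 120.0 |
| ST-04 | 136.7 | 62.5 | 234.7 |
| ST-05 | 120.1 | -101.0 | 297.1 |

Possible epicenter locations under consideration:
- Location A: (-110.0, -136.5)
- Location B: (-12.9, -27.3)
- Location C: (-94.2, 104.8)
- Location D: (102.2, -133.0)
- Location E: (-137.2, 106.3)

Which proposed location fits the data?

For each candidate, compare |candidate − station| to the reported distance:
Location A: residuals ST-03 199.8, ST-04 82.3, ST-05 64.3 → max 199.8 km
Location B: residuals ST-03 67.7, ST-04 60.2, ST-05 145.0 → max 145.0 km
Location C: residuals ST-03 0.1, ST-04 0.0, ST-05 0.0 → max 0.1 km
Location D: residuals ST-03 184.9, ST-04 36.2, ST-05 260.4 → max 260.4 km
Location E: residuals ST-03 39.2, ST-04 42.7, ST-05 33.3 → max 42.7 km
Only Location C has all residuals ≈ 0.

Location C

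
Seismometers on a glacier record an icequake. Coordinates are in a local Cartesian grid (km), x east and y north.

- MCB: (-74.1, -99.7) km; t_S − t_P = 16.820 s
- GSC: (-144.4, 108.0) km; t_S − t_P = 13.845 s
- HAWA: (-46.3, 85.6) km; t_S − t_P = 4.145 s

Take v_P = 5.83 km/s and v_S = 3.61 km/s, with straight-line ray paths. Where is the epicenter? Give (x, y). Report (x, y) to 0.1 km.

Distance from S−P lag: d = Δt · v_P v_S / (v_P − v_S) = Δt · (5.83·3.61)/(5.83−3.61) ≈ 9.4803·Δt.
So d_MCB = 159.46, d_GSC = 131.25, d_HAWA = 39.30 km.
Circle about each station: (x + 74.1)² + (y + 99.7)² = 159.46²; (x + 144.4)² + (y − 108.0)² = 131.25²; (x + 46.3)² + (y − 85.6)² = 39.30².
Subtracting the MCB equation from the GSC and HAWA equations removes the quadratic terms:
-140.6 x + 415.4 y = 25285.39
55.6 x + 370.6 y = 17923.15
Solving the 2×2 system: x ≈ -25.6, y ≈ 52.2 km.

(-25.6, 52.2)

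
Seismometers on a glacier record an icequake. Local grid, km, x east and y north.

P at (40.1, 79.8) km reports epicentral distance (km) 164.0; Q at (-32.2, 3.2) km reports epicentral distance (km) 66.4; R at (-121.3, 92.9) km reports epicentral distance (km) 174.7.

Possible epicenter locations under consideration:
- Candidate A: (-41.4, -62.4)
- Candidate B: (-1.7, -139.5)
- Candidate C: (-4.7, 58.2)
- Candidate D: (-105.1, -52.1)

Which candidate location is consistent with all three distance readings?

Candidate A

For each candidate, compare |candidate − station| to the reported distance:
Candidate A: residuals P 0.1, Q 0.2, R 0.1 → max 0.2 km
Candidate B: residuals P 59.2, Q 79.5, R 86.7 → max 86.7 km
Candidate C: residuals P 114.3, Q 4.9, R 53.0 → max 114.3 km
Candidate D: residuals P 32.2, Q 25.1, R 28.8 → max 32.2 km
Only Candidate A has all residuals ≈ 0.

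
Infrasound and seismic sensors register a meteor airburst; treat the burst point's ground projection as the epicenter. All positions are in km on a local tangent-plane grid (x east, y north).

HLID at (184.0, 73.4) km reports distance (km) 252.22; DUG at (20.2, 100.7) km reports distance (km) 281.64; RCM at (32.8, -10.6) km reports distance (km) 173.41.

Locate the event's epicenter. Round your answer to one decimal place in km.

107.7 km east, -167.0 km north

Circle about each station: (x − 184.0)² + (y − 73.4)² = 252.22²; (x − 20.2)² + (y − 100.7)² = 281.64²; (x − 32.8)² + (y + 10.6)² = 173.41².
Subtracting the HLID equation from the DUG and RCM equations removes the quadratic terms:
-327.6 x + 54.6 y = -44401.19
-302.4 x − 168.0 y = -4511.46
Solving the 2×2 system: x ≈ 107.7, y ≈ -167.0 km.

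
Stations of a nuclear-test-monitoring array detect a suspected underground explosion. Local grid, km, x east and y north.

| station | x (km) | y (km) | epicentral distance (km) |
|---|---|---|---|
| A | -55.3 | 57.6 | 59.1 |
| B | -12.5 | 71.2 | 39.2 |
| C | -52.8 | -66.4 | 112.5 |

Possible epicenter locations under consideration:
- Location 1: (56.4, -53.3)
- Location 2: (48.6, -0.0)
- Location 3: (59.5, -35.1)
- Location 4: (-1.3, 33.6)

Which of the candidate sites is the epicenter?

Location 4

For each candidate, compare |candidate − station| to the reported distance:
Location 1: residuals A 98.3, B 103.1, C 2.5 → max 103.1 km
Location 2: residuals A 59.7, B 54.6, C 8.7 → max 59.7 km
Location 3: residuals A 88.5, B 89.2, C 4.1 → max 89.2 km
Location 4: residuals A 0.0, B 0.0, C 0.0 → max 0.0 km
Only Location 4 has all residuals ≈ 0.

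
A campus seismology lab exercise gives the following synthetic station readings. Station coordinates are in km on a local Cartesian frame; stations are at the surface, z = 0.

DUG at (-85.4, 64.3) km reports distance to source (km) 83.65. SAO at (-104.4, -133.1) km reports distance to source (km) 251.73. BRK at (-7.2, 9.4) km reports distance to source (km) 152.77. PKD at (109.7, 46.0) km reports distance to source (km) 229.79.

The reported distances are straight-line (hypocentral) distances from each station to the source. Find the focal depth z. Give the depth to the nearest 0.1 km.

depth ≈ 69.2 km

Each station gives a sphere (x−x_i)² + (y−y_i)² + z² = d_i² (stations at z=0).
Subtracting the DUG sphere from SAO and BRK: z² cancels, leaving linear equations in x and y:
-38.0 x − 394.8 y = -39183.35
156.4 x − 109.8 y = -27628.80
Solving: x ≈ -100.206, y ≈ 108.894 km (keep extra digits for the depth step; rounded: -100.2, 108.9).
Then from the DUG sphere: z² = 83.65² − (x + 85.4)² − (y − 64.3)² with x = -100.206, y = 108.894, so z ≈ 69.206 ≈ 69.2 km.
Check against PKD (with the unrounded solution): distance 229.80 ≈ 229.79 km. ✓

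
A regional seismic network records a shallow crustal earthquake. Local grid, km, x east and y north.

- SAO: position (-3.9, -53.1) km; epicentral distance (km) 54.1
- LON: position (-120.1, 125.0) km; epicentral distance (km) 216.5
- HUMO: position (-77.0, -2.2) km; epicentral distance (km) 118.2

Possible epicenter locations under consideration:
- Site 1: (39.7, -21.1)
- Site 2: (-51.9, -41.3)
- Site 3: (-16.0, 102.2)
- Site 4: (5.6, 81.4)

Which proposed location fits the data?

For each candidate, compare |candidate − station| to the reported distance:
Site 1: residuals SAO 0.0, LON 0.0, HUMO 0.0 → max 0.0 km
Site 2: residuals SAO 4.7, LON 36.8, HUMO 71.7 → max 71.7 km
Site 3: residuals SAO 101.7, LON 109.9, HUMO 2.7 → max 109.9 km
Site 4: residuals SAO 80.7, LON 83.5, HUMO 0.7 → max 83.5 km
Only Site 1 has all residuals ≈ 0.

Site 1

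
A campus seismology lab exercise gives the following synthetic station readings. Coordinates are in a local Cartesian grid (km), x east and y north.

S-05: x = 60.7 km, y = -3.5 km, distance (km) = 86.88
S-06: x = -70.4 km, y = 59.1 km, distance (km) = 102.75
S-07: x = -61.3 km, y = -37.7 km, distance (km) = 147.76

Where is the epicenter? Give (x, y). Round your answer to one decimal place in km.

Circle about each station: (x − 60.7)² + (y + 3.5)² = 86.88²; (x + 70.4)² + (y − 59.1)² = 102.75²; (x + 61.3)² + (y + 37.7)² = 147.76².
Subtracting the S-05 equation from the S-06 and S-07 equations removes the quadratic terms:
-262.2 x + 125.2 y = 1742.80
-244.0 x − 68.4 y = -12802.64
Solving the 2×2 system: x ≈ 30.6, y ≈ 78.0 km.

(30.6, 78.0)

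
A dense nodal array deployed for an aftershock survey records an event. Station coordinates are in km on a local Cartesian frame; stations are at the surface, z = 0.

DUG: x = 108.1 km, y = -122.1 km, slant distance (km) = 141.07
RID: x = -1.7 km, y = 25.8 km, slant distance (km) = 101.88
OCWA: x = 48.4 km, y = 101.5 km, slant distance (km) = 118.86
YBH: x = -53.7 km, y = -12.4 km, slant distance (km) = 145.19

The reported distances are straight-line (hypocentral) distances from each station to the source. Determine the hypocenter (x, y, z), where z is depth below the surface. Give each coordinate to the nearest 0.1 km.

(78.2, 2.6, 58.8)

Each station gives a sphere (x−x_i)² + (y−y_i)² + z² = d_i² (stations at z=0).
Subtracting the DUG sphere from RID and OCWA: z² cancels, leaving linear equations in x and y:
-219.6 x + 295.8 y = -16404.28
-119.4 x + 447.2 y = -8176.16
Solving: x ≈ 78.196, y ≈ 2.595 km (keep extra digits for the depth step; rounded: 78.2, 2.6).
Then from the DUG sphere: z² = 141.07² − (x − 108.1)² − (y + 122.1)² with x = 78.196, y = 2.595, so z ≈ 58.802 ≈ 58.8 km.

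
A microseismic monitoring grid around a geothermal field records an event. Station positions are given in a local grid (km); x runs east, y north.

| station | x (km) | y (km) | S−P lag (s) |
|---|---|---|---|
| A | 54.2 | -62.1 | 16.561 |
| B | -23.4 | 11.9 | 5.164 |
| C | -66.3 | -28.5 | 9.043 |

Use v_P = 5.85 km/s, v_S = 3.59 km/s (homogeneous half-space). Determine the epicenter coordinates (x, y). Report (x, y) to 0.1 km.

Distance from S−P lag: d = Δt · v_P v_S / (v_P − v_S) = Δt · (5.85·3.59)/(5.85−3.59) ≈ 9.2927·Δt.
So d_A = 153.90, d_B = 47.99, d_C = 84.03 km.
Circle about each station: (x − 54.2)² + (y + 62.1)² = 153.90²; (x + 23.4)² + (y − 11.9)² = 47.99²; (x + 66.3)² + (y + 28.5)² = 84.03².
Subtracting pairs of circle equations eliminates x²+y² and gives linear equations (the radical axes):
-155.2 x + 148.0 y = 15277.29
-241.0 x + 67.2 y = 15038.06
Solving the 2×2 system: x ≈ -47.5, y ≈ 53.4 km.
Check against A (with the unrounded x, y): √((x − 54.2)²+(y + 62.1)²) = 153.90 ≈ 153.90 km. ✓

(-47.5, 53.4)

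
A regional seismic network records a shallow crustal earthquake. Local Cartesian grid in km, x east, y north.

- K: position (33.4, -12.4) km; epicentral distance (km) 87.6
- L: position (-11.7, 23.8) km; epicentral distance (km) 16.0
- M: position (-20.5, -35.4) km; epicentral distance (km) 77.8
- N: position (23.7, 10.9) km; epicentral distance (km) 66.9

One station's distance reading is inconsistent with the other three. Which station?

Solve using three stations at a time. Using K, M, N (subtract circle equations pairwise → linear system) gives (x, y) ≈ (-36.2, 40.9).
Distances from that point to each station vs reported:
  K: calculated 87.7 vs reported 87.6 → residual 0.1 km
  L: calculated 29.9 vs reported 16.0 → residual 13.9 km
  M: calculated 77.9 vs reported 77.8 → residual 0.1 km
  N: calculated 67.0 vs reported 66.9 → residual 0.1 km
K, M, N are mutually consistent (residuals ≈ 0); L is off by 13.9 km.

L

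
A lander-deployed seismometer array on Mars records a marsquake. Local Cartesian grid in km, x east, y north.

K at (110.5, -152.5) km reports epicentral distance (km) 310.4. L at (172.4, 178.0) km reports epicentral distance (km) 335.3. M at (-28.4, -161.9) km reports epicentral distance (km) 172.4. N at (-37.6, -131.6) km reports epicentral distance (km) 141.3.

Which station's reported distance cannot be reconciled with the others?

K

Solve using three stations at a time. Using L, M, N (subtract circle equations pairwise → linear system) gives (x, y) ≈ (-106.6, -8.1).
Distances from that point to each station vs reported:
  K: calculated 260.7 vs reported 310.4 → residual 49.7 km
  L: calculated 335.4 vs reported 335.3 → residual 0.1 km
  M: calculated 172.5 vs reported 172.4 → residual 0.1 km
  N: calculated 141.5 vs reported 141.3 → residual 0.2 km
L, M, N are mutually consistent (residuals ≈ 0); K is off by 49.7 km.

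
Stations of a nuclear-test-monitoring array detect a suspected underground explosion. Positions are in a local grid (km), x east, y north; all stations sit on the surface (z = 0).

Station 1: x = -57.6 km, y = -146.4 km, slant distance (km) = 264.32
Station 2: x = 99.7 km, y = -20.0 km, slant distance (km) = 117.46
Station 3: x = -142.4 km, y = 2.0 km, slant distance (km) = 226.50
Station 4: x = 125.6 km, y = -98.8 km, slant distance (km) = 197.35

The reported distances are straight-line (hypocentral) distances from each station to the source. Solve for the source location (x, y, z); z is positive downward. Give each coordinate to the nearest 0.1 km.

(64.6, 84.4, 40.8)

Each station gives a sphere (x−x_i)² + (y−y_i)² + z² = d_i² (stations at z=0).
Subtracting the Station 1 sphere from Station 2 and Station 3: z² cancels, leaving linear equations in x and y:
314.6 x + 252.8 y = 41657.58
-169.6 x + 296.8 y = 14093.85
Solving: x ≈ 64.596, y ≈ 84.398 km (keep extra digits for the depth step; rounded: 64.6, 84.4).
Then from the Station 1 sphere: z² = 264.32² − (x + 57.6)² − (y + 146.4)² with x = 64.596, y = 84.398, so z ≈ 40.810 ≈ 40.8 km.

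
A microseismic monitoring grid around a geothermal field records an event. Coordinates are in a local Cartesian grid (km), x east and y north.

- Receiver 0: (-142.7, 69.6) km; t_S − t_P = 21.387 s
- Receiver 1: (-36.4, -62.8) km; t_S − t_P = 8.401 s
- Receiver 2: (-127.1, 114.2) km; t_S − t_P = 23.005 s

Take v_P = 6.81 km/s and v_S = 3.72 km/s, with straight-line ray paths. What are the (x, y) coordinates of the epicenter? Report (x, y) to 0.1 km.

Distance from S−P lag: d = Δt · v_P v_S / (v_P − v_S) = Δt · (6.81·3.72)/(6.81−3.72) ≈ 8.1984·Δt.
So d_Receiver 0 = 175.34, d_Receiver 1 = 68.88, d_Receiver 2 = 188.61 km.
Circle about each station: (x + 142.7)² + (y − 69.6)² = 175.34²; (x + 36.4)² + (y + 62.8)² = 68.88²; (x + 127.1)² + (y − 114.2)² = 188.61².
Subtracting pairs of circle equations eliminates x²+y² and gives linear equations (the radical axes):
212.6 x − 264.8 y = 6061.01
31.2 x + 89.2 y = -841.02
Solving the 2×2 system: x ≈ 11.7, y ≈ -13.5 km.

x ≈ 11.7 km, y ≈ -13.5 km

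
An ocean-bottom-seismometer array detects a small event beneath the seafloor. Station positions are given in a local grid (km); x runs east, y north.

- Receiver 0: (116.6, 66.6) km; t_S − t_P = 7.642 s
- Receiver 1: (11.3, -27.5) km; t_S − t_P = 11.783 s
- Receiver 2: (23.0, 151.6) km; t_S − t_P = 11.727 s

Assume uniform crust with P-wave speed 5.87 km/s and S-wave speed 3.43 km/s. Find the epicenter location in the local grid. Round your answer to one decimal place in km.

x ≈ 53.9 km, y ≈ 59.9 km

Distance from S−P lag: d = Δt · v_P v_S / (v_P − v_S) = Δt · (5.87·3.43)/(5.87−3.43) ≈ 8.2517·Δt.
So d_Receiver 0 = 63.06, d_Receiver 1 = 97.23, d_Receiver 2 = 96.77 km.
Circle about each station: (x − 116.6)² + (y − 66.6)² = 63.06²; (x − 11.3)² + (y + 27.5)² = 97.23²; (x − 23.0)² + (y − 151.6)² = 96.77².
Subtracting pairs of circle equations eliminates x²+y² and gives linear equations (the radical axes):
-210.6 x − 188.2 y = -22624.29
-187.2 x + 170.0 y = 92.57
Solving the 2×2 system: x ≈ 53.9, y ≈ 59.9 km.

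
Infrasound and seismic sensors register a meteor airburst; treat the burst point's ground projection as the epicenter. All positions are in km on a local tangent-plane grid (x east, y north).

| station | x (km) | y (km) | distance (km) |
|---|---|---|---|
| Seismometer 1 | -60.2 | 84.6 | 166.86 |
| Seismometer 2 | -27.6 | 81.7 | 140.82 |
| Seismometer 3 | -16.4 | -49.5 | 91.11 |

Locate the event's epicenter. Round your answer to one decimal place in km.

(69.8, -20.0)

Circle about each station: (x + 60.2)² + (y − 84.6)² = 166.86²; (x + 27.6)² + (y − 81.7)² = 140.82²; (x + 16.4)² + (y + 49.5)² = 91.11².
Subtracting pairs of circle equations eliminates x²+y² and gives linear equations (the radical axes):
65.2 x − 5.8 y = 4667.44
87.6 x − 268.2 y = 11479.24
Solving the 2×2 system: x ≈ 69.8, y ≈ -20.0 km.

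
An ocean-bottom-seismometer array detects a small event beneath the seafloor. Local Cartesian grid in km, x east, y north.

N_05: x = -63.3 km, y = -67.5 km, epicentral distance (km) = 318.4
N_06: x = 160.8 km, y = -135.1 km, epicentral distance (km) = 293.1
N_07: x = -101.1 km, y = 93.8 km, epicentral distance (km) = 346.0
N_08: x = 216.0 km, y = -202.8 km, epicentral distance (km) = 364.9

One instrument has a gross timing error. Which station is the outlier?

N_07

Solve using three stations at a time. Using N_05, N_06, N_08 (subtract circle equations pairwise → linear system) gives (x, y) ≈ (161.5, 158.0).
Distances from that point to each station vs reported:
  N_05: calculated 318.4 vs reported 318.4 → residual 0.0 km
  N_06: calculated 293.1 vs reported 293.1 → residual 0.0 km
  N_07: calculated 270.3 vs reported 346.0 → residual 75.7 km
  N_08: calculated 364.9 vs reported 364.9 → residual 0.0 km
N_05, N_06, N_08 are mutually consistent (residuals ≈ 0); N_07 is off by 75.7 km.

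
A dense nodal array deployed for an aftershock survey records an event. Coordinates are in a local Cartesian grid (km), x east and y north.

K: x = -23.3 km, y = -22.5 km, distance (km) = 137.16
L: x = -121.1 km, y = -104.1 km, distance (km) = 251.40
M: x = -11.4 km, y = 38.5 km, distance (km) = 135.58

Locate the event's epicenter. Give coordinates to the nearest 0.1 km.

Circle about each station: (x + 23.3)² + (y + 22.5)² = 137.16²; (x + 121.1)² + (y + 104.1)² = 251.40²; (x + 11.4)² + (y − 38.5)² = 135.58².
Subtracting the K equation from the L and M equations removes the quadratic terms:
-195.6 x − 163.2 y = -19936.21
23.8 x + 122.0 y = 994.00
Solving the 2×2 system: x ≈ 113.6, y ≈ -14.0 km.

(113.6, -14.0)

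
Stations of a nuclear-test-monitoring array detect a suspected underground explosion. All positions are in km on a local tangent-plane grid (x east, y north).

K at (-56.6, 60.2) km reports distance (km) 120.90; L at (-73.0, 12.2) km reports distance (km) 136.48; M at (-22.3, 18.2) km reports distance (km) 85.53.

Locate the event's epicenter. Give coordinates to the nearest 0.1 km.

x ≈ 61.6 km, y ≈ 34.8 km

Circle about each station: (x + 56.6)² + (y − 60.2)² = 120.90²; (x + 73.0)² + (y − 12.2)² = 136.48²; (x + 22.3)² + (y − 18.2)² = 85.53².
Subtracting the K equation from the L and M equations removes the quadratic terms:
-32.8 x − 96.0 y = -5359.74
68.6 x − 84.0 y = 1302.36
Solving the 2×2 system: x ≈ 61.6, y ≈ 34.8 km.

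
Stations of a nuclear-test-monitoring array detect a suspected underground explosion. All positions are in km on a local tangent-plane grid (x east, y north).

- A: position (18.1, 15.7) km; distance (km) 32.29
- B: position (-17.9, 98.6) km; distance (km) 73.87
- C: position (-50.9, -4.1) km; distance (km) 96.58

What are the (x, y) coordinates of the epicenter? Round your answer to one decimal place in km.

Circle about each station: (x − 18.1)² + (y − 15.7)² = 32.29²; (x + 17.9)² + (y − 98.6)² = 73.87²; (x + 50.9)² + (y + 4.1)² = 96.58².
Subtracting pairs of circle equations eliminates x²+y² and gives linear equations (the radical axes):
-72.0 x + 165.8 y = 5054.14
-138.0 x − 39.6 y = -6251.53
Solving the 2×2 system: x ≈ 32.5, y ≈ 44.6 km.

(32.5, 44.6)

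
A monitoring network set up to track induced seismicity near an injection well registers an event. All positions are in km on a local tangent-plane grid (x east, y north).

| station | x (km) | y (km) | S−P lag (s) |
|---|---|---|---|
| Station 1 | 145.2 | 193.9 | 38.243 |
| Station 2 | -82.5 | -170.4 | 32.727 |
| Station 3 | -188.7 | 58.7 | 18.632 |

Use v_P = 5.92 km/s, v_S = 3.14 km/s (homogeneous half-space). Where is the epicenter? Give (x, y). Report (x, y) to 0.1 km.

(-64.6, 47.7)

Distance from S−P lag: d = Δt · v_P v_S / (v_P − v_S) = Δt · (5.92·3.14)/(5.92−3.14) ≈ 6.6866·Δt.
So d_Station 1 = 255.72, d_Station 2 = 218.83, d_Station 3 = 124.59 km.
Circle about each station: (x − 145.2)² + (y − 193.9)² = 255.72²; (x + 82.5)² + (y + 170.4)² = 218.83²; (x + 188.7)² + (y − 58.7)² = 124.59².
Subtracting the Station 1 equation from the Station 2 and Station 3 equations removes the quadratic terms:
-455.4 x − 728.6 y = -5331.69
-667.8 x − 270.4 y = 30243.18
Solving the 2×2 system: x ≈ -64.6, y ≈ 47.7 km.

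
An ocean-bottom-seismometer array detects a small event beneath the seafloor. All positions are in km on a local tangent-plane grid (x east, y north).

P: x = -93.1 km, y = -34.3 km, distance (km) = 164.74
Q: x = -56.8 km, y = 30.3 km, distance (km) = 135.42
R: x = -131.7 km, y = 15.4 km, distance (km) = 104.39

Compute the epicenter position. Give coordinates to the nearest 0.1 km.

(-162.3, 115.2)

Circle about each station: (x + 93.1)² + (y + 34.3)² = 164.74²; (x + 56.8)² + (y − 30.3)² = 135.42²; (x + 131.7)² + (y − 15.4)² = 104.39².
Subtracting pairs of circle equations eliminates x²+y² and gives linear equations (the radical axes):
72.6 x + 129.2 y = 3100.92
-77.2 x + 99.4 y = 23979.95
Solving the 2×2 system: x ≈ -162.3, y ≈ 115.2 km.
Check against P (with the unrounded x, y): √((x + 93.1)²+(y + 34.3)²) = 164.74 ≈ 164.74 km. ✓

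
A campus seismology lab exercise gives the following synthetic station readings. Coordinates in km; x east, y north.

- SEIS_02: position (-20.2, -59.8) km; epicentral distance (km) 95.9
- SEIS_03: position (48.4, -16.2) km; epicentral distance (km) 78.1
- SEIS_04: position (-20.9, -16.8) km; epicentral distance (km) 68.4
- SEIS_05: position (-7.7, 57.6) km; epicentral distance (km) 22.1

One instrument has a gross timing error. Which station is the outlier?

Solve using three stations at a time. Using SEIS_02, SEIS_03, SEIS_05 (subtract circle equations pairwise → linear system) gives (x, y) ≈ (-10.1, 35.6).
Distances from that point to each station vs reported:
  SEIS_02: calculated 95.9 vs reported 95.9 → residual 0.0 km
  SEIS_03: calculated 78.1 vs reported 78.1 → residual 0.0 km
  SEIS_04: calculated 53.5 vs reported 68.4 → residual 14.9 km
  SEIS_05: calculated 22.2 vs reported 22.1 → residual 0.1 km
SEIS_02, SEIS_03, SEIS_05 are mutually consistent (residuals ≈ 0); SEIS_04 is off by 14.9 km.

SEIS_04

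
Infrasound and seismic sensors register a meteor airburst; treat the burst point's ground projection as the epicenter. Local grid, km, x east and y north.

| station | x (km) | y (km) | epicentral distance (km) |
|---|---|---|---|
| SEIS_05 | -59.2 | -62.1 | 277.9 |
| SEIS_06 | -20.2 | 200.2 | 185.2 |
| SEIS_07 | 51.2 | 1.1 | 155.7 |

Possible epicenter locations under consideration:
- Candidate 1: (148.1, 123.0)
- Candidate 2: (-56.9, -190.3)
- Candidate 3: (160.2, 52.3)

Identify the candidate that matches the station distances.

Candidate 1

For each candidate, compare |candidate − station| to the reported distance:
Candidate 1: residuals SEIS_05 0.0, SEIS_06 0.0, SEIS_07 0.0 → max 0.0 km
Candidate 2: residuals SEIS_05 149.7, SEIS_06 207.0, SEIS_07 64.1 → max 207.0 km
Candidate 3: residuals SEIS_05 30.5, SEIS_06 48.1, SEIS_07 35.3 → max 48.1 km
Only Candidate 1 has all residuals ≈ 0.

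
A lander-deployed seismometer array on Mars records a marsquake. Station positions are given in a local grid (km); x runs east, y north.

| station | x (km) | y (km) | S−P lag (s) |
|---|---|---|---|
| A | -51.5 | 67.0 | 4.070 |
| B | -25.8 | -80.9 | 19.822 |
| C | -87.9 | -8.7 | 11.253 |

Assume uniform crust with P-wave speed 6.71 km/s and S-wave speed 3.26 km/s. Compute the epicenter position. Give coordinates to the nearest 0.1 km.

-39.8 km east, 44.0 km north

Distance from S−P lag: d = Δt · v_P v_S / (v_P − v_S) = Δt · (6.71·3.26)/(6.71−3.26) ≈ 6.3405·Δt.
So d_A = 25.81, d_B = 125.68, d_C = 71.35 km.
Circle about each station: (x + 51.5)² + (y − 67.0)² = 25.81²; (x + 25.8)² + (y + 80.9)² = 125.68²; (x + 87.9)² + (y + 8.7)² = 71.35².
Subtracting pairs of circle equations eliminates x²+y² and gives linear equations (the radical axes):
51.4 x − 295.8 y = -15060.11
-72.8 x − 151.4 y = -3763.82
Solving the 2×2 system: x ≈ -39.8, y ≈ 44.0 km.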